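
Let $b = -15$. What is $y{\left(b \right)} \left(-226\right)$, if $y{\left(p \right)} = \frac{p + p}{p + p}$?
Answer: $-226$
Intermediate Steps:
$y{\left(p \right)} = 1$ ($y{\left(p \right)} = \frac{2 p}{2 p} = 2 p \frac{1}{2 p} = 1$)
$y{\left(b \right)} \left(-226\right) = 1 \left(-226\right) = -226$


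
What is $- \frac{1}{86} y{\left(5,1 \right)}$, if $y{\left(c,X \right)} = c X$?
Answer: $- \frac{5}{86} \approx -0.05814$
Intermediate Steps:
$y{\left(c,X \right)} = X c$
$- \frac{1}{86} y{\left(5,1 \right)} = - \frac{1}{86} \cdot 1 \cdot 5 = \left(-1\right) \frac{1}{86} \cdot 5 = \left(- \frac{1}{86}\right) 5 = - \frac{5}{86}$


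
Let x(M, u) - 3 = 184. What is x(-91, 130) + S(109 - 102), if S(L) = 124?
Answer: 311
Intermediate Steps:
x(M, u) = 187 (x(M, u) = 3 + 184 = 187)
x(-91, 130) + S(109 - 102) = 187 + 124 = 311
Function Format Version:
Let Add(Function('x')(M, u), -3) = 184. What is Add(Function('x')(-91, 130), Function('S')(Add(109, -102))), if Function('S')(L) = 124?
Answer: 311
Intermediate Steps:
Function('x')(M, u) = 187 (Function('x')(M, u) = Add(3, 184) = 187)
Add(Function('x')(-91, 130), Function('S')(Add(109, -102))) = Add(187, 124) = 311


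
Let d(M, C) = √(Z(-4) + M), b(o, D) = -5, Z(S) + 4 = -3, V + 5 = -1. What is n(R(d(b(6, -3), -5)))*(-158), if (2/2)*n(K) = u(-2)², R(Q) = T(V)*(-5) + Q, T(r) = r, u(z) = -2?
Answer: -632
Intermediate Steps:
V = -6 (V = -5 - 1 = -6)
Z(S) = -7 (Z(S) = -4 - 3 = -7)
d(M, C) = √(-7 + M)
R(Q) = 30 + Q (R(Q) = -6*(-5) + Q = 30 + Q)
n(K) = 4 (n(K) = (-2)² = 4)
n(R(d(b(6, -3), -5)))*(-158) = 4*(-158) = -632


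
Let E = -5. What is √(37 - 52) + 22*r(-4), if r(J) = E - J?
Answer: -22 + I*√15 ≈ -22.0 + 3.873*I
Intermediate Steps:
r(J) = -5 - J
√(37 - 52) + 22*r(-4) = √(37 - 52) + 22*(-5 - 1*(-4)) = √(-15) + 22*(-5 + 4) = I*√15 + 22*(-1) = I*√15 - 22 = -22 + I*√15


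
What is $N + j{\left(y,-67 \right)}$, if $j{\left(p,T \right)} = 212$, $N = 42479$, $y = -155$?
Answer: $42691$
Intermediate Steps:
$N + j{\left(y,-67 \right)} = 42479 + 212 = 42691$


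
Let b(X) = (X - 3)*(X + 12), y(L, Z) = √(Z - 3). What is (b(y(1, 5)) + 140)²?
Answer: 11398 + 1908*√2 ≈ 14096.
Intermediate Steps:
y(L, Z) = √(-3 + Z)
b(X) = (-3 + X)*(12 + X)
(b(y(1, 5)) + 140)² = ((-36 + (√(-3 + 5))² + 9*√(-3 + 5)) + 140)² = ((-36 + (√2)² + 9*√2) + 140)² = ((-36 + 2 + 9*√2) + 140)² = ((-34 + 9*√2) + 140)² = (106 + 9*√2)²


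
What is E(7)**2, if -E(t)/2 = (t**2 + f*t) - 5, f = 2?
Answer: 13456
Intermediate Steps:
E(t) = 10 - 4*t - 2*t**2 (E(t) = -2*((t**2 + 2*t) - 5) = -2*(-5 + t**2 + 2*t) = 10 - 4*t - 2*t**2)
E(7)**2 = (10 - 4*7 - 2*7**2)**2 = (10 - 28 - 2*49)**2 = (10 - 28 - 98)**2 = (-116)**2 = 13456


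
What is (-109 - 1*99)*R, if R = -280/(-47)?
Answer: -58240/47 ≈ -1239.1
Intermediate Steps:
R = 280/47 (R = -280*(-1/47) = 280/47 ≈ 5.9574)
(-109 - 1*99)*R = (-109 - 1*99)*(280/47) = (-109 - 99)*(280/47) = -208*280/47 = -58240/47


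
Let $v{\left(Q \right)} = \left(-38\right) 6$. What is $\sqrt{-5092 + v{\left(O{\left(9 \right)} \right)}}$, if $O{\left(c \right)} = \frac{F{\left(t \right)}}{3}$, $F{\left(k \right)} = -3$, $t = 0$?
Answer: $2 i \sqrt{1330} \approx 72.938 i$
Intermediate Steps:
$O{\left(c \right)} = -1$ ($O{\left(c \right)} = - \frac{3}{3} = \left(-3\right) \frac{1}{3} = -1$)
$v{\left(Q \right)} = -228$
$\sqrt{-5092 + v{\left(O{\left(9 \right)} \right)}} = \sqrt{-5092 - 228} = \sqrt{-5320} = 2 i \sqrt{1330}$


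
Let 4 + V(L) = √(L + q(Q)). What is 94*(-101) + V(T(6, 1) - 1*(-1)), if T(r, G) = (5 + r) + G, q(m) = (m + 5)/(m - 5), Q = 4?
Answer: -9496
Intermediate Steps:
q(m) = (5 + m)/(-5 + m)
T(r, G) = 5 + G + r
V(L) = -4 + √(-9 + L) (V(L) = -4 + √(L + (5 + 4)/(-5 + 4)) = -4 + √(L + 9/(-1)) = -4 + √(L - 1*9) = -4 + √(L - 9) = -4 + √(-9 + L))
94*(-101) + V(T(6, 1) - 1*(-1)) = 94*(-101) + (-4 + √(-9 + ((5 + 1 + 6) - 1*(-1)))) = -9494 + (-4 + √(-9 + (12 + 1))) = -9494 + (-4 + √(-9 + 13)) = -9494 + (-4 + √4) = -9494 + (-4 + 2) = -9494 - 2 = -9496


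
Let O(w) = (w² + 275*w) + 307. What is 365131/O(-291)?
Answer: 365131/4963 ≈ 73.571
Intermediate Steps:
O(w) = 307 + w² + 275*w
365131/O(-291) = 365131/(307 + (-291)² + 275*(-291)) = 365131/(307 + 84681 - 80025) = 365131/4963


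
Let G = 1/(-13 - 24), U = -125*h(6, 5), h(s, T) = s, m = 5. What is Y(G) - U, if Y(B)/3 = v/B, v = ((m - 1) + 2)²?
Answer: -3246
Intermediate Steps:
U = -750 (U = -125*6 = -750)
G = -1/37 (G = 1/(-37) = -1/37 ≈ -0.027027)
v = 36 (v = ((5 - 1) + 2)² = (4 + 2)² = 6² = 36)
Y(B) = 108/B (Y(B) = 3*(36/B) = 108/B)
Y(G) - U = 108/(-1/37) - 1*(-750) = 108*(-37) + 750 = -3996 + 750 = -3246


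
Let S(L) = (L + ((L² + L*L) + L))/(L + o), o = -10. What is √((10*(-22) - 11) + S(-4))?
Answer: 3*I*√1267/7 ≈ 15.255*I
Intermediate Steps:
S(L) = (2*L + 2*L²)/(-10 + L) (S(L) = (L + ((L² + L*L) + L))/(L - 10) = (L + ((L² + L²) + L))/(-10 + L) = (L + (2*L² + L))/(-10 + L) = (L + (L + 2*L²))/(-10 + L) = (2*L + 2*L²)/(-10 + L))
√((10*(-22) - 11) + S(-4)) = √((10*(-22) - 11) + 2*(-4)*(1 - 4)/(-10 - 4)) = √((-220 - 11) + 2*(-4)*(-3)/(-14)) = √(-231 + 2*(-4)*(-1/14)*(-3)) = √(-231 - 12/7) = √(-1629/7) = 3*I*√1267/7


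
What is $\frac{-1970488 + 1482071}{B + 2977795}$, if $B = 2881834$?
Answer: $- \frac{488417}{5859629} \approx -0.083353$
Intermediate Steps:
$\frac{-1970488 + 1482071}{B + 2977795} = \frac{-1970488 + 1482071}{2881834 + 2977795} = - \frac{488417}{5859629}$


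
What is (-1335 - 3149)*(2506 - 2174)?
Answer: -1488688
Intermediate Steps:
(-1335 - 3149)*(2506 - 2174) = -4484*332 = -1488688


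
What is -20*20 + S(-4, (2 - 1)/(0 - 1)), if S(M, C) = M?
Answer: -404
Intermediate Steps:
-20*20 + S(-4, (2 - 1)/(0 - 1)) = -20*20 - 4 = -400 - 4 = -404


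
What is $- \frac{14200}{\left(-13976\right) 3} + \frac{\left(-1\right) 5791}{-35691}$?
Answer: $\frac{31234052}{62352177} \approx 0.50093$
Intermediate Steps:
$- \frac{14200}{\left(-13976\right) 3} + \frac{\left(-1\right) 5791}{-35691} = - \frac{14200}{-41928} - - \frac{5791}{35691} = \left(-14200\right) \left(- \frac{1}{41928}\right) + \frac{5791}{35691} = \frac{1775}{5241} + \frac{5791}{35691} = \frac{31234052}{62352177}$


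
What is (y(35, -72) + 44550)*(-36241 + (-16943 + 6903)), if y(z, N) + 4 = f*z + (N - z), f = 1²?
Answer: -2058301194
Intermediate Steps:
f = 1
y(z, N) = -4 + N (y(z, N) = -4 + (1*z + (N - z)) = -4 + (z + (N - z)) = -4 + N)
(y(35, -72) + 44550)*(-36241 + (-16943 + 6903)) = ((-4 - 72) + 44550)*(-36241 + (-16943 + 6903)) = (-76 + 44550)*(-36241 - 10040) = 44474*(-46281) = -2058301194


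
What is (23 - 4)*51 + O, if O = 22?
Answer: 991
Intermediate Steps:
(23 - 4)*51 + O = (23 - 4)*51 + 22 = 19*51 + 22 = 969 + 22 = 991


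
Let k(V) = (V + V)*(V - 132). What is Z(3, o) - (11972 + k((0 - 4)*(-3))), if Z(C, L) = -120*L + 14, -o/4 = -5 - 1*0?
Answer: -11478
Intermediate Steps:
o = 20 (o = -4*(-5 - 1*0) = -4*(-5 + 0) = -4*(-5) = 20)
k(V) = 2*V*(-132 + V) (k(V) = (2*V)*(-132 + V) = 2*V*(-132 + V))
Z(C, L) = 14 - 120*L
Z(3, o) - (11972 + k((0 - 4)*(-3))) = (14 - 120*20) - (11972 + 2*((0 - 4)*(-3))*(-132 + (0 - 4)*(-3))) = (14 - 2400) - (11972 + 2*(-4*(-3))*(-132 - 4*(-3))) = -2386 - (11972 + 2*12*(-132 + 12)) = -2386 - (11972 + 2*12*(-120)) = -2386 - (11972 - 2880) = -2386 - 1*9092 = -2386 - 9092 = -11478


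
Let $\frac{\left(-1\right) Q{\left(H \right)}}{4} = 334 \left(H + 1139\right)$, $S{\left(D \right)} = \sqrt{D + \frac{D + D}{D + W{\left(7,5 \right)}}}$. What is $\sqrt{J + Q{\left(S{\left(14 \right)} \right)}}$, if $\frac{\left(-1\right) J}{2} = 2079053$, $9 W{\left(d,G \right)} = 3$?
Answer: $\frac{\sqrt{-10501968690 - 402136 \sqrt{602}}}{43} \approx 2384.4 i$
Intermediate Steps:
$W{\left(d,G \right)} = \frac{1}{3}$ ($W{\left(d,G \right)} = \frac{1}{9} \cdot 3 = \frac{1}{3}$)
$J = -4158106$ ($J = \left(-2\right) 2079053 = -4158106$)
$S{\left(D \right)} = \sqrt{D + \frac{2 D}{\frac{1}{3} + D}}$ ($S{\left(D \right)} = \sqrt{D + \frac{D + D}{D + \frac{1}{3}}} = \sqrt{D + \frac{2 D}{\frac{1}{3} + D}}$)
$Q{\left(H \right)} = -1521704 - 1336 H$ ($Q{\left(H \right)} = - 4 \cdot 334 \left(H + 1139\right) = - 4 \cdot 334 \left(1139 + H\right) = - 4 \left(380426 + 334 H\right) = -1521704 - 1336 H$)
$\sqrt{J + Q{\left(S{\left(14 \right)} \right)}} = \sqrt{-4158106 - \left(1521704 + 1336 \sqrt{\frac{14 \left(7 + 3 \cdot 14\right)}{1 + 3 \cdot 14}}\right)} = \sqrt{-4158106 - \left(1521704 + 1336 \sqrt{\frac{14 \left(7 + 42\right)}{1 + 42}}\right)} = \sqrt{-4158106 - \left(1521704 + 1336 \sqrt{14 \cdot \frac{1}{43} \cdot 49}\right)} = \sqrt{-4158106 - \left(1521704 + 1336 \sqrt{\frac{686}{43}}\right)} = \sqrt{-4158106 - \left(1521704 + 1336 \frac{7 \sqrt{602}}{43}\right)} = \sqrt{-4158106 - \left(1521704 + \frac{9352 \sqrt{602}}{43}\right)} = \sqrt{-5679810 - \frac{9352 \sqrt{602}}{43}}$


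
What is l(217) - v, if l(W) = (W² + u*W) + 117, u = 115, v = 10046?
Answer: 62115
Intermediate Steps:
l(W) = 117 + W² + 115*W (l(W) = (W² + 115*W) + 117 = 117 + W² + 115*W)
l(217) - v = (117 + 217² + 115*217) - 1*10046 = (117 + 47089 + 24955) - 10046 = 72161 - 10046 = 62115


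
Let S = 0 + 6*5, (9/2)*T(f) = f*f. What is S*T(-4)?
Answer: 320/3 ≈ 106.67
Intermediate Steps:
T(f) = 2*f**2/9 (T(f) = 2*(f*f)/9 = 2*f**2/9)
S = 30 (S = 0 + 30 = 30)
S*T(-4) = 30*((2/9)*(-4)**2) = 30*((2/9)*16) = 30*(32/9) = 320/3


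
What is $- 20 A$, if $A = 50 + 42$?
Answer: $-1840$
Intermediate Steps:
$A = 92$
$- 20 A = \left(-20\right) 92 = -1840$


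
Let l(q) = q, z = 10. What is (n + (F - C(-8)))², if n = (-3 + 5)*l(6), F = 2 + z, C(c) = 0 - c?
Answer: 256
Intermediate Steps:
C(c) = -c
F = 12 (F = 2 + 10 = 12)
n = 12 (n = (-3 + 5)*6 = 2*6 = 12)
(n + (F - C(-8)))² = (12 + (12 - (-1)*(-8)))² = (12 + (12 - 1*8))² = (12 + (12 - 8))² = (12 + 4)² = 16² = 256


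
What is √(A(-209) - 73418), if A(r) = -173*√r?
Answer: √(-73418 - 173*I*√209) ≈ 4.615 - 271.0*I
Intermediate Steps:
√(A(-209) - 73418) = √(-173*I*√209 - 73418) = √(-73418 - 173*I*√209)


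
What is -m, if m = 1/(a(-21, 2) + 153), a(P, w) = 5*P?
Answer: -1/48 ≈ -0.020833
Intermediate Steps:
m = 1/48 (m = 1/(5*(-21) + 153) = 1/(-105 + 153) = 1/48 ≈ 0.020833)
-m = -1*1/48 = -1/48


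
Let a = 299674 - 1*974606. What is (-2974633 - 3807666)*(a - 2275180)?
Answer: 20008541667488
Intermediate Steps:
a = -674932 (a = 299674 - 974606 = -674932)
(-2974633 - 3807666)*(a - 2275180) = (-2974633 - 3807666)*(-674932 - 2275180) = -6782299*(-2950112) = 20008541667488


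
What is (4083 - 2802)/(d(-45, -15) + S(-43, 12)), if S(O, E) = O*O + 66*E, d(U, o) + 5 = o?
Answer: 1281/2621 ≈ 0.48874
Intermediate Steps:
d(U, o) = -5 + o
S(O, E) = O² + 66*E
(4083 - 2802)/(d(-45, -15) + S(-43, 12)) = (4083 - 2802)/((-5 - 15) + ((-43)² + 66*12)) = 1281/(-20 + (1849 + 792)) = 1281/(-20 + 2641) = 1281/2621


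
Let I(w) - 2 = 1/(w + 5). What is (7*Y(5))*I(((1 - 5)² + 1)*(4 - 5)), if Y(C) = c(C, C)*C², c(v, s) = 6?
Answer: 4025/2 ≈ 2012.5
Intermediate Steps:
Y(C) = 6*C²
I(w) = 2 + 1/(5 + w) (I(w) = 2 + 1/(w + 5) = 2 + 1/(5 + w))
(7*Y(5))*I(((1 - 5)² + 1)*(4 - 5)) = (7*(6*5²))*((11 + 2*(((1 - 5)² + 1)*(4 - 5)))/(5 + ((1 - 5)² + 1)*(4 - 5))) = (7*(6*25))*((11 + 2*(((-4)² + 1)*(-1)))/(5 + ((-4)² + 1)*(-1))) = (7*150)*((11 + 2*((16 + 1)*(-1)))/(5 + (16 + 1)*(-1))) = 1050*((11 + 2*(17*(-1)))/(5 + 17*(-1))) = 1050*((11 + 2*(-17))/(5 - 17)) = 1050*((11 - 34)/(-12)) = 1050*(-1/12*(-23)) = 1050*(23/12) = 4025/2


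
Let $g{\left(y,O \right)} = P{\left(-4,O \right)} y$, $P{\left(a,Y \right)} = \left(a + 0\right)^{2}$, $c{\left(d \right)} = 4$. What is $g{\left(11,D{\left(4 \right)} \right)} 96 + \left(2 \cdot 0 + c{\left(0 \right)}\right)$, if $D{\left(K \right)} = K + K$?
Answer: $16900$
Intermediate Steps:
$D{\left(K \right)} = 2 K$
$P{\left(a,Y \right)} = a^{2}$
$g{\left(y,O \right)} = 16 y$ ($g{\left(y,O \right)} = \left(-4\right)^{2} y = 16 y$)
$g{\left(11,D{\left(4 \right)} \right)} 96 + \left(2 \cdot 0 + c{\left(0 \right)}\right) = 16 \cdot 11 \cdot 96 + \left(2 \cdot 0 + 4\right) = 176 \cdot 96 + \left(0 + 4\right) = 16896 + 4 = 16900$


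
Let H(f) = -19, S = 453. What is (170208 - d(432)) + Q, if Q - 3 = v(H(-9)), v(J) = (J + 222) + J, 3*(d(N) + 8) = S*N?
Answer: 105171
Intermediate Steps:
d(N) = -8 + 151*N (d(N) = -8 + (453*N)/3 = -8 + 151*N)
v(J) = 222 + 2*J (v(J) = (222 + J) + J = 222 + 2*J)
Q = 187 (Q = 3 + (222 + 2*(-19)) = 3 + (222 - 38) = 3 + 184 = 187)
(170208 - d(432)) + Q = (170208 - (-8 + 151*432)) + 187 = (170208 - (-8 + 65232)) + 187 = (170208 - 1*65224) + 187 = (170208 - 65224) + 187 = 104984 + 187 = 105171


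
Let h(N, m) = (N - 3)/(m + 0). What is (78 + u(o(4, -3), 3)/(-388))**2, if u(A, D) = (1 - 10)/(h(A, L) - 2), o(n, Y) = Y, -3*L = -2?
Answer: 110819081025/18215824 ≈ 6083.7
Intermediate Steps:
L = 2/3 (L = -1/3*(-2) = 2/3 ≈ 0.66667)
h(N, m) = (-3 + N)/m
u(A, D) = -9/(-13/2 + 3*A/2) (u(A, D) = (1 - 10)/((-3 + A)/(2/3) - 2) = -9/(3*(-3 + A)/2 - 2) = -9/((-9/2 + 3*A/2) - 2) = -9/(-13/2 + 3*A/2))
(78 + u(o(4, -3), 3)/(-388))**2 = (78 - 18/(-13 + 3*(-3))/(-388))**2 = (78 - 18/(-13 - 9)*(-1/388))**2 = (78 - 18/(-22)*(-1/388))**2 = (78 - 18*(-1/22)*(-1/388))**2 = (78 + (9/11)*(-1/388))**2 = (78 - 9/4268)**2 = (332895/4268)**2 = 110819081025/18215824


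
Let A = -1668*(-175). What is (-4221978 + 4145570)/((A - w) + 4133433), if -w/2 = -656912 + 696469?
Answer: -76408/4504447 ≈ -0.016963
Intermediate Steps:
A = 291900
w = -79114 (w = -2*(-656912 + 696469) = -2*39557 = -79114)
(-4221978 + 4145570)/((A - w) + 4133433) = (-4221978 + 4145570)/((291900 - 1*(-79114)) + 4133433) = -76408/((291900 + 79114) + 4133433) = -76408/(371014 + 4133433) = -76408/4504447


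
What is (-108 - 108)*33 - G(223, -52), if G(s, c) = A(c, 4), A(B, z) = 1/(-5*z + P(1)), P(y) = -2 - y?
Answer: -163943/23 ≈ -7128.0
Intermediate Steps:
A(B, z) = 1/(-3 - 5*z) (A(B, z) = 1/(-5*z + (-2 - 1*1)) = 1/(-5*z + (-2 - 1)) = 1/(-5*z - 3) = 1/(-3 - 5*z))
G(s, c) = -1/23 (G(s, c) = -1/(3 + 5*4) = -1/(3 + 20) = -1/23)
(-108 - 108)*33 - G(223, -52) = (-108 - 108)*33 - 1*(-1/23) = -216*33 + 1/23 = -7128 + 1/23 = -163943/23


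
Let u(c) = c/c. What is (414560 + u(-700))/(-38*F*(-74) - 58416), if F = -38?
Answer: -414561/165272 ≈ -2.5084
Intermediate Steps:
u(c) = 1
(414560 + u(-700))/(-38*F*(-74) - 58416) = (414560 + 1)/(-38*(-38)*(-74) - 58416) = 414561/(1444*(-74) - 58416) = 414561/(-106856 - 58416) = 414561/(-165272) = 414561*(-1/165272) = -414561/165272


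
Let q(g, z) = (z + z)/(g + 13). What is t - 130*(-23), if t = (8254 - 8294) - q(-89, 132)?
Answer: 56116/19 ≈ 2953.5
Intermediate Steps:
q(g, z) = 2*z/(13 + g) (q(g, z) = (2*z)/(13 + g) = 2*z/(13 + g))
t = -694/19 (t = (8254 - 8294) - 2*132/(13 - 89) = -40 - 2*132/(-76) = -40 - 2*132*(-1)/76 = -40 - 1*(-66/19) = -40 + 66/19 = -694/19 ≈ -36.526)
t - 130*(-23) = -694/19 - 130*(-23) = -694/19 - 1*(-2990) = -694/19 + 2990 = 56116/19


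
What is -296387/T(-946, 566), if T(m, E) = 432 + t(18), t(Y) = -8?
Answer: -296387/424 ≈ -699.03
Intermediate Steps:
T(m, E) = 424 (T(m, E) = 432 - 8 = 424)
-296387/T(-946, 566) = -296387/424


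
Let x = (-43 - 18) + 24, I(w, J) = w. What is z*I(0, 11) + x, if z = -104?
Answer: -37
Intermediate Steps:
x = -37 (x = -61 + 24 = -37)
z*I(0, 11) + x = -104*0 - 37 = 0 - 37 = -37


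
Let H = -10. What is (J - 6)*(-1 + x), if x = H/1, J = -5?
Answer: 121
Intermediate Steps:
x = -10 (x = -10/1 = -10*1 = -10)
(J - 6)*(-1 + x) = (-5 - 6)*(-1 - 10) = -11*(-11) = 121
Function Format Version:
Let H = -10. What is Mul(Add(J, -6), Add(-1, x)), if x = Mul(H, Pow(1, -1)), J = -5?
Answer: 121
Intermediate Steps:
x = -10 (x = Mul(-10, Pow(1, -1)) = Mul(-10, 1) = -10)
Mul(Add(J, -6), Add(-1, x)) = Mul(Add(-5, -6), Add(-1, -10)) = Mul(-11, -11) = 121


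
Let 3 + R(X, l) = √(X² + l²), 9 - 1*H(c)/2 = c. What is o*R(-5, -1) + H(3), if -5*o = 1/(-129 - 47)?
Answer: 10557/880 + √26/880 ≈ 12.002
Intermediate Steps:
H(c) = 18 - 2*c
R(X, l) = -3 + √(X² + l²)
o = 1/880 (o = -1/(5*(-129 - 47)) = -⅕/(-176) = -⅕*(-1/176) = 1/880 ≈ 0.0011364)
o*R(-5, -1) + H(3) = (-3 + √((-5)² + (-1)²))/880 + (18 - 2*3) = (-3 + √(25 + 1))/880 + (18 - 6) = (-3 + √26)/880 + 12 = (-3/880 + √26/880) + 12 = 10557/880 + √26/880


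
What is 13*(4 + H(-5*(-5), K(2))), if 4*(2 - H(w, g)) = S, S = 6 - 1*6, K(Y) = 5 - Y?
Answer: 78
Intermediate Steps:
S = 0 (S = 6 - 6 = 0)
H(w, g) = 2 (H(w, g) = 2 - ¼*0 = 2 + 0 = 2)
13*(4 + H(-5*(-5), K(2))) = 13*(4 + 2) = 13*6 = 78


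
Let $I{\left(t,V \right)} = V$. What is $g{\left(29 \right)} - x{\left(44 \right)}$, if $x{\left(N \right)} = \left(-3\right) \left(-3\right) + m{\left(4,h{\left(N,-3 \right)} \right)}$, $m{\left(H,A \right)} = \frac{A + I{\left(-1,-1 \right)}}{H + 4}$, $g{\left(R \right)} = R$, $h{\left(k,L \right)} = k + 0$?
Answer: $\frac{117}{8} \approx 14.625$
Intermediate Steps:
$h{\left(k,L \right)} = k$
$m{\left(H,A \right)} = \frac{-1 + A}{4 + H}$ ($m{\left(H,A \right)} = \frac{A - 1}{H + 4} = \frac{-1 + A}{4 + H}$)
$x{\left(N \right)} = \frac{71}{8} + \frac{N}{8}$ ($x{\left(N \right)} = \left(-3\right) \left(-3\right) + \frac{-1 + N}{4 + 4} = 9 + \frac{-1 + N}{8} = 9 + \left(- \frac{1}{8} + \frac{N}{8}\right) = \frac{71}{8} + \frac{N}{8}$)
$g{\left(29 \right)} - x{\left(44 \right)} = 29 - \left(\frac{71}{8} + \frac{1}{8} \cdot 44\right) = 29 - \left(\frac{71}{8} + \frac{11}{2}\right) = 29 - \frac{115}{8} = \frac{117}{8}$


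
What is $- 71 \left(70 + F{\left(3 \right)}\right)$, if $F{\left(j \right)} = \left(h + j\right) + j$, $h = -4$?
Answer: $-5112$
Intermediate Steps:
$F{\left(j \right)} = -4 + 2 j$ ($F{\left(j \right)} = \left(-4 + j\right) + j = -4 + 2 j$)
$- 71 \left(70 + F{\left(3 \right)}\right) = - 71 \left(70 + \left(-4 + 2 \cdot 3\right)\right) = - 71 \left(70 + \left(-4 + 6\right)\right) = - 71 \left(70 + 2\right) = \left(-71\right) 72 = -5112$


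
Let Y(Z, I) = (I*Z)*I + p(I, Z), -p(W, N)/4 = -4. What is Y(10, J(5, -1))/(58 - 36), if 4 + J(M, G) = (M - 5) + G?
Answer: 133/11 ≈ 12.091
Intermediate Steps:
J(M, G) = -9 + G + M (J(M, G) = -4 + ((M - 5) + G) = -4 + ((-5 + M) + G) = -4 + (-5 + G + M) = -9 + G + M)
p(W, N) = 16 (p(W, N) = -4*(-4) = 16)
Y(Z, I) = 16 + Z*I² (Y(Z, I) = (I*Z)*I + 16 = Z*I² + 16 = 16 + Z*I²)
Y(10, J(5, -1))/(58 - 36) = (16 + 10*(-9 - 1 + 5)²)/(58 - 36) = (16 + 10*(-5)²)/22 = (16 + 10*25)/22 = (16 + 250)/22 = (1/22)*266 = 133/11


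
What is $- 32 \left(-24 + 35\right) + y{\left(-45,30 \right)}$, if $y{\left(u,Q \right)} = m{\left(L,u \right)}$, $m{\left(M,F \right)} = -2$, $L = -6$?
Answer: $-354$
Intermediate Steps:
$y{\left(u,Q \right)} = -2$
$- 32 \left(-24 + 35\right) + y{\left(-45,30 \right)} = - 32 \left(-24 + 35\right) - 2 = \left(-32\right) 11 - 2 = -352 - 2 = -354$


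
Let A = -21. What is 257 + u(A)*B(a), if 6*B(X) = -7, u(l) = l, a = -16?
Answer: 563/2 ≈ 281.50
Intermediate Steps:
B(X) = -7/6 (B(X) = (1/6)*(-7) = -7/6)
257 + u(A)*B(a) = 257 - 21*(-7/6) = 257 + 49/2 = 563/2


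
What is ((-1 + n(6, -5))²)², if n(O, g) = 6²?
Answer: 1500625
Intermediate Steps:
n(O, g) = 36
((-1 + n(6, -5))²)² = ((-1 + 36)²)² = (35²)² = 1225² = 1500625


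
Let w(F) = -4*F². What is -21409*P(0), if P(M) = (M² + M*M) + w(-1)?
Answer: 85636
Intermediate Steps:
P(M) = -4 + 2*M² (P(M) = (M² + M*M) - 4*(-1)² = (M² + M²) - 4*1 = 2*M² - 4 = -4 + 2*M²)
-21409*P(0) = -21409*(-4 + 2*0²) = -21409*(-4 + 2*0) = -21409*(-4 + 0) = -21409*(-4) = 85636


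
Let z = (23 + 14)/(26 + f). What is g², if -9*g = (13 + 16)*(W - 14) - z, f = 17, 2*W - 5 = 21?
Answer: 183184/16641 ≈ 11.008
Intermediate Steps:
W = 13 (W = 5/2 + (½)*21 = 5/2 + 21/2 = 13)
z = 37/43 (z = (23 + 14)/(26 + 17) = 37/43 ≈ 0.86047)
g = 428/129 (g = -((13 + 16)*(13 - 14) - 1*37/43)/9 = -(29*(-1) - 37/43)/9 = -(-29 - 37/43)/9 = -⅑*(-1284/43) = 428/129 ≈ 3.3178)
g² = (428/129)² = 183184/16641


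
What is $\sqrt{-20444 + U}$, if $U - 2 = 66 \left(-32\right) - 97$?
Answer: $i \sqrt{22651} \approx 150.5 i$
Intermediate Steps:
$U = -2207$ ($U = 2 + \left(66 \left(-32\right) - 97\right) = 2 - 2209 = -2207$)
$\sqrt{-20444 + U} = \sqrt{-20444 - 2207} = \sqrt{-22651} = i \sqrt{22651}$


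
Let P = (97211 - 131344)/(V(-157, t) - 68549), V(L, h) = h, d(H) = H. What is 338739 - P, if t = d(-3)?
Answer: 2111018345/6232 ≈ 3.3874e+5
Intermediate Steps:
t = -3
P = 3103/6232 (P = (97211 - 131344)/(-3 - 68549) = -34133/(-68552) = -34133*(-1/68552) = 3103/6232 ≈ 0.49791)
338739 - P = 338739 - 1*3103/6232 = 338739 - 3103/6232 = 2111018345/6232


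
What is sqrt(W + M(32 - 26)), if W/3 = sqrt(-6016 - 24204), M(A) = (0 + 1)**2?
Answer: sqrt(1 + 6*I*sqrt(7555)) ≈ 16.164 + 16.133*I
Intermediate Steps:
M(A) = 1 (M(A) = 1**2 = 1)
W = 6*I*sqrt(7555) (W = 3*sqrt(-6016 - 24204) = 3*sqrt(-30220) = 3*(2*I*sqrt(7555)) = 6*I*sqrt(7555) ≈ 521.52*I)
sqrt(W + M(32 - 26)) = sqrt(6*I*sqrt(7555) + 1) = sqrt(1 + 6*I*sqrt(7555))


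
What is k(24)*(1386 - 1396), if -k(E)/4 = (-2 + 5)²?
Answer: 360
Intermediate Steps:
k(E) = -36 (k(E) = -4*(-2 + 5)² = -4*3² = -4*9 = -36)
k(24)*(1386 - 1396) = -36*(1386 - 1396) = -36*(-10) = 360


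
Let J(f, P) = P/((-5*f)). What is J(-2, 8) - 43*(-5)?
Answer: 1079/5 ≈ 215.80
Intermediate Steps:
J(f, P) = -P/(5*f) (J(f, P) = P*(-1/(5*f)) = -P/(5*f))
J(-2, 8) - 43*(-5) = -⅕*8/(-2) - 43*(-5) = -⅕*8*(-½) + 215 = ⅘ + 215 = 1079/5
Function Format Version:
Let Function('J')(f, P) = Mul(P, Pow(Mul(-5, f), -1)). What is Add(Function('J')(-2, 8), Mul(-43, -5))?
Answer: Rational(1079, 5) ≈ 215.80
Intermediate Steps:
Function('J')(f, P) = Mul(Rational(-1, 5), P, Pow(f, -1)) (Function('J')(f, P) = Mul(P, Mul(Rational(-1, 5), Pow(f, -1))) = Mul(Rational(-1, 5), P, Pow(f, -1)))
Add(Function('J')(-2, 8), Mul(-43, -5)) = Add(Mul(Rational(-1, 5), 8, Pow(-2, -1)), Mul(-43, -5)) = Add(Mul(Rational(-1, 5), 8, Rational(-1, 2)), 215) = Add(Rational(4, 5), 215) = Rational(1079, 5)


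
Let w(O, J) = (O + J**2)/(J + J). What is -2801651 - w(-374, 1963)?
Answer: -11003134821/3926 ≈ -2.8026e+6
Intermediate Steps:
w(O, J) = (O + J**2)/(2*J) (w(O, J) = (O + J**2)/((2*J)) = (O + J**2)*(1/(2*J)) = (O + J**2)/(2*J))
-2801651 - w(-374, 1963) = -2801651 - (-374 + 1963**2)/(2*1963) = -2801651 - (-374 + 3853369)/(2*1963) = -2801651 - 3852995/(2*1963) = -2801651 - 1*3852995/3926 = -2801651 - 3852995/3926 = -11003134821/3926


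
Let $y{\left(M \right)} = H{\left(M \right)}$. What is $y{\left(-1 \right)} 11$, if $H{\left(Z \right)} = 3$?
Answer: $33$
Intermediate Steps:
$y{\left(M \right)} = 3$
$y{\left(-1 \right)} 11 = 3 \cdot 11 = 33$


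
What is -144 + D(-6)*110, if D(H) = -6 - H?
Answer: -144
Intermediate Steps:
-144 + D(-6)*110 = -144 + (-6 - 1*(-6))*110 = -144 + (-6 + 6)*110 = -144 + 0*110 = -144 + 0 = -144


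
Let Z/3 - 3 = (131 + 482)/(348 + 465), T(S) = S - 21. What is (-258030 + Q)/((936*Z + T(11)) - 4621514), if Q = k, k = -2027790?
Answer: 51621435/104131361 ≈ 0.49573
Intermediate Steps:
T(S) = -21 + S
Z = 3052/271 (Z = 9 + 3*((131 + 482)/(348 + 465)) = 9 + 3*(613/813) = 9 + 613/271 = 3052/271 ≈ 11.262)
Q = -2027790
(-258030 + Q)/((936*Z + T(11)) - 4621514) = (-258030 - 2027790)/((936*(3052/271) + (-21 + 11)) - 4621514) = -2285820/((2856672/271 - 10) - 4621514) = -2285820/(2853962/271 - 4621514) = -2285820/(-1249576332/271) = -2285820*(-271/1249576332) = 51621435/104131361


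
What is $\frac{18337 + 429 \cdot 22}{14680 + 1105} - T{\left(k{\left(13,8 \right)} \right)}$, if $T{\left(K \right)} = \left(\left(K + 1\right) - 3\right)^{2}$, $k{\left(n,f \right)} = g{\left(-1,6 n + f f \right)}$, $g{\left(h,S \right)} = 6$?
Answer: $- \frac{4087}{287} \approx -14.24$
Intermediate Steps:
$k{\left(n,f \right)} = 6$
$T{\left(K \right)} = \left(-2 + K\right)^{2}$ ($T{\left(K \right)} = \left(\left(1 + K\right) - 3\right)^{2} = \left(-2 + K\right)^{2}$)
$\frac{18337 + 429 \cdot 22}{14680 + 1105} - T{\left(k{\left(13,8 \right)} \right)} = \frac{18337 + 429 \cdot 22}{14680 + 1105} - \left(-2 + 6\right)^{2} = \frac{18337 + 9438}{15785} - 4^{2} = 27775 \cdot \frac{1}{15785} - 16 = \frac{505}{287} - 16 = - \frac{4087}{287}$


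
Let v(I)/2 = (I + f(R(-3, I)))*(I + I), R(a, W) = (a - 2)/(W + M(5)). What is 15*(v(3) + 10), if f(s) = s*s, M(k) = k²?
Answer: 136365/196 ≈ 695.74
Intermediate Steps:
R(a, W) = (-2 + a)/(25 + W) (R(a, W) = (a - 2)/(W + 5²) = (-2 + a)/(W + 25) = (-2 + a)/(25 + W))
f(s) = s²
v(I) = 4*I*(I + 25/(25 + I)²) (v(I) = 2*((I + ((-2 - 3)/(25 + I))²)*(I + I)) = 2*((I + (-5/(25 + I))²)*(2*I)) = 2*((I + 25/(25 + I)²)*(2*I)) = 2*(2*I*(I + 25/(25 + I)²)) = 4*I*(I + 25/(25 + I)²))
15*(v(3) + 10) = 15*((4*3² + 100*3/(25 + 3)²) + 10) = 15*((4*9 + 100*3/28²) + 10) = 15*((36 + 100*3*(1/784)) + 10) = 15*((36 + 75/196) + 10) = 15*(7131/196 + 10) = 15*(9091/196) = 136365/196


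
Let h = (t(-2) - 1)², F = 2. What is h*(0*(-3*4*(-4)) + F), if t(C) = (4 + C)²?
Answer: 18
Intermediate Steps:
h = 9 (h = ((4 - 2)² - 1)² = (2² - 1)² = (4 - 1)² = 3² = 9)
h*(0*(-3*4*(-4)) + F) = 9*(0*(-3*4*(-4)) + 2) = 9*(0*(-12*(-4)) + 2) = 9*(0*48 + 2) = 9*(0 + 2) = 9*2 = 18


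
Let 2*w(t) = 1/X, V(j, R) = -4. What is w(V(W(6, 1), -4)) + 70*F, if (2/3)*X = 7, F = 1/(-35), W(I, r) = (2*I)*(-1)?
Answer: -41/21 ≈ -1.9524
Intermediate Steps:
W(I, r) = -2*I
F = -1/35 ≈ -0.028571
X = 21/2 (X = (3/2)*7 = 21/2 ≈ 10.500)
w(t) = 1/21 (w(t) = 1/(2*(21/2)) = (½)*(2/21) = 1/21)
w(V(W(6, 1), -4)) + 70*F = 1/21 + 70*(-1/35) = 1/21 - 2 = -41/21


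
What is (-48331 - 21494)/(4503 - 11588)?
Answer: 13965/1417 ≈ 9.8553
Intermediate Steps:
(-48331 - 21494)/(4503 - 11588) = -69825/(-7085) = -69825*(-1/7085) = 13965/1417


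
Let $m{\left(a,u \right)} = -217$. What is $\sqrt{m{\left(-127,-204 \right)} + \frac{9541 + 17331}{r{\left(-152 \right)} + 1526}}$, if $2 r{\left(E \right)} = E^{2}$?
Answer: $\frac{i \sqrt{9190741053}}{6539} \approx 14.661 i$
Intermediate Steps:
$r{\left(E \right)} = \frac{E^{2}}{2}$
$\sqrt{m{\left(-127,-204 \right)} + \frac{9541 + 17331}{r{\left(-152 \right)} + 1526}} = \sqrt{-217 + \frac{9541 + 17331}{\frac{\left(-152\right)^{2}}{2} + 1526}} = \sqrt{-217 + \frac{26872}{\frac{1}{2} \cdot 23104 + 1526}} = \sqrt{-217 + \frac{26872}{11552 + 1526}} = \sqrt{-217 + \frac{26872}{13078}} = \sqrt{-217 + 26872 \cdot \frac{1}{13078}} = \sqrt{-217 + \frac{13436}{6539}} = \sqrt{- \frac{1405527}{6539}} = \frac{i \sqrt{9190741053}}{6539}$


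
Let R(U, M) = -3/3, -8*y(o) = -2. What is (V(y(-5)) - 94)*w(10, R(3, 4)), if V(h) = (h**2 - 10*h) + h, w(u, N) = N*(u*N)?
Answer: -7695/8 ≈ -961.88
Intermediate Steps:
y(o) = 1/4 (y(o) = -1/8*(-2) = 1/4)
R(U, M) = -1 (R(U, M) = -3*1/3 = -1)
w(u, N) = u*N**2 (w(u, N) = N*(N*u) = u*N**2)
V(h) = h**2 - 9*h
(V(y(-5)) - 94)*w(10, R(3, 4)) = ((-9 + 1/4)/4 - 94)*(10*(-1)**2) = ((1/4)*(-35/4) - 94)*(10*1) = (-35/16 - 94)*10 = -1539/16*10 = -7695/8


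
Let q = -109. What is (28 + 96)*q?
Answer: -13516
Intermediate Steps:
(28 + 96)*q = (28 + 96)*(-109) = 124*(-109) = -13516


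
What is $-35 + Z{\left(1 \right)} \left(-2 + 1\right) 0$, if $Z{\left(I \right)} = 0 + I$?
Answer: $-35$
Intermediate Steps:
$Z{\left(I \right)} = I$
$-35 + Z{\left(1 \right)} \left(-2 + 1\right) 0 = -35 + 1 \left(-2 + 1\right) 0 = -35 + 1 \left(\left(-1\right) 0\right) = -35 + 1 \cdot 0 = -35 + 0 = -35$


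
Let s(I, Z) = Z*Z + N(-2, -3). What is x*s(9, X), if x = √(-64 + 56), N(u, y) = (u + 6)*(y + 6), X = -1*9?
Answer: 186*I*√2 ≈ 263.04*I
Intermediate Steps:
X = -9
N(u, y) = (6 + u)*(6 + y)
s(I, Z) = 12 + Z² (s(I, Z) = Z*Z + (36 + 6*(-2) + 6*(-3) - 2*(-3)) = Z² + (36 - 12 - 18 + 6) = Z² + 12 = 12 + Z²)
x = 2*I*√2 (x = √(-8) = 2*I*√2 ≈ 2.8284*I)
x*s(9, X) = (2*I*√2)*(12 + (-9)²) = (2*I*√2)*(12 + 81) = (2*I*√2)*93 = 186*I*√2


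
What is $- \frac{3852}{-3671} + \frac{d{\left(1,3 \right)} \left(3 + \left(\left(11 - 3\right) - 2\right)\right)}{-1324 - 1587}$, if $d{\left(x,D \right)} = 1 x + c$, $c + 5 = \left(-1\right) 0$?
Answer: $\frac{11345328}{10686281} \approx 1.0617$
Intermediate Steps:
$c = -5$ ($c = -5 - 0 = -5 + 0 = -5$)
$d{\left(x,D \right)} = -5 + x$ ($d{\left(x,D \right)} = 1 x - 5 = x - 5 = -5 + x$)
$- \frac{3852}{-3671} + \frac{d{\left(1,3 \right)} \left(3 + \left(\left(11 - 3\right) - 2\right)\right)}{-1324 - 1587} = - \frac{3852}{-3671} + \frac{\left(-5 + 1\right) \left(3 + \left(\left(11 - 3\right) - 2\right)\right)}{-1324 - 1587} = \left(-3852\right) \left(- \frac{1}{3671}\right) + \frac{\left(-4\right) \left(3 + \left(8 - 2\right)\right)}{-1324 - 1587} = \frac{3852}{3671} + \frac{\left(-4\right) \left(3 + 6\right)}{-2911} = \frac{3852}{3671} + \left(-4\right) 9 \left(- \frac{1}{2911}\right) = \frac{3852}{3671} - - \frac{36}{2911} = \frac{3852}{3671} + \frac{36}{2911} = \frac{11345328}{10686281}$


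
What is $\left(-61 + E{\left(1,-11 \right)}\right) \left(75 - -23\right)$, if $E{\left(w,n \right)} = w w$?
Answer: $-5880$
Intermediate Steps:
$E{\left(w,n \right)} = w^{2}$
$\left(-61 + E{\left(1,-11 \right)}\right) \left(75 - -23\right) = \left(-61 + 1^{2}\right) \left(75 - -23\right) = \left(-61 + 1\right) \left(75 + 23\right) = \left(-60\right) 98 = -5880$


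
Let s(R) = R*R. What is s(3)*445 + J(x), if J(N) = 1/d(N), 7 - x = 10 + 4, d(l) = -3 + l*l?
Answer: 184231/46 ≈ 4005.0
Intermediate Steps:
s(R) = R²
d(l) = -3 + l²
x = -7 (x = 7 - (10 + 4) = 7 - 1*14 = 7 - 14 = -7)
J(N) = 1/(-3 + N²)
s(3)*445 + J(x) = 3²*445 + 1/(-3 + (-7)²) = 9*445 + 1/(-3 + 49) = 4005 + 1/46 = 184231/46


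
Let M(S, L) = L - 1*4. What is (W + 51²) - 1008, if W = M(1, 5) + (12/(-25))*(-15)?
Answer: 8006/5 ≈ 1601.2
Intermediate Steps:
M(S, L) = -4 + L (M(S, L) = L - 4 = -4 + L)
W = 41/5 (W = (-4 + 5) + (12/(-25))*(-15) = 1 + (12*(-1/25))*(-15) = 1 - 12/25*(-15) = 1 + 36/5 = 41/5 ≈ 8.2000)
(W + 51²) - 1008 = (41/5 + 51²) - 1008 = (41/5 + 2601) - 1008 = 13046/5 - 1008 = 8006/5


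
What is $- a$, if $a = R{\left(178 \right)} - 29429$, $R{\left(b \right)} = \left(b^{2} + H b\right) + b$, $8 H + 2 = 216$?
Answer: $- \frac{14389}{2} \approx -7194.5$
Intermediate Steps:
$H = \frac{107}{4}$ ($H = - \frac{1}{4} + \frac{1}{8} \cdot 216 = - \frac{1}{4} + 27 = \frac{107}{4} \approx 26.75$)
$R{\left(b \right)} = b^{2} + \frac{111 b}{4}$ ($R{\left(b \right)} = \left(b^{2} + \frac{107 b}{4}\right) + b = b^{2} + \frac{111 b}{4}$)
$a = \frac{14389}{2}$ ($a = \frac{1}{4} \cdot 178 \left(111 + 4 \cdot 178\right) - 29429 = \frac{1}{4} \cdot 178 \left(111 + 712\right) - 29429 = \frac{1}{4} \cdot 178 \cdot 823 - 29429 = \frac{73247}{2} - 29429 = \frac{14389}{2} \approx 7194.5$)
$- a = \left(-1\right) \frac{14389}{2} = - \frac{14389}{2}$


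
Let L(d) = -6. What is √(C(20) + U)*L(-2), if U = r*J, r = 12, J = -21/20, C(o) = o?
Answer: -6*√185/5 ≈ -16.322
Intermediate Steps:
J = -21/20 (J = -21*1/20 = -21/20 ≈ -1.0500)
U = -63/5 (U = 12*(-21/20) = -63/5 ≈ -12.600)
√(C(20) + U)*L(-2) = √(20 - 63/5)*(-6) = √(37/5)*(-6) = (√185/5)*(-6) = -6*√185/5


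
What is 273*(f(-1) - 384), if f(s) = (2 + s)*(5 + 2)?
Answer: -102921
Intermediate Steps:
f(s) = 14 + 7*s (f(s) = (2 + s)*7 = 14 + 7*s)
273*(f(-1) - 384) = 273*((14 + 7*(-1)) - 384) = 273*((14 - 7) - 384) = 273*(7 - 384) = 273*(-377) = -102921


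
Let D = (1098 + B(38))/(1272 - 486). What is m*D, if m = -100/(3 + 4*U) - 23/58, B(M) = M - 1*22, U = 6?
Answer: -3576497/615438 ≈ -5.8113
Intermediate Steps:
B(M) = -22 + M (B(M) = M - 22 = -22 + M)
m = -6421/1566 (m = -100/(3 + 4*6) - 23/58 = -100/(3 + 24) - 23*1/58 = -100/27 - 23/58 = -6421/1566 ≈ -4.1003)
D = 557/393 (D = (1098 + (-22 + 38))/(1272 - 486) = (1098 + 16)/786 = 1114*(1/786) = 557/393 ≈ 1.4173)
m*D = -6421/1566*557/393 = -3576497/615438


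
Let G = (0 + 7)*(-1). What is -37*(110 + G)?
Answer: -3811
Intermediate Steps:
G = -7 (G = 7*(-1) = -7)
-37*(110 + G) = -37*(110 - 7) = -37*103 = -3811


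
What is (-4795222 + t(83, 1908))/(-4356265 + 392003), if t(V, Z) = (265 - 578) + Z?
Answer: 4793627/3964262 ≈ 1.2092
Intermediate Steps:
t(V, Z) = -313 + Z
(-4795222 + t(83, 1908))/(-4356265 + 392003) = (-4795222 + (-313 + 1908))/(-4356265 + 392003) = (-4795222 + 1595)/(-3964262) = -4793627*(-1/3964262) = 4793627/3964262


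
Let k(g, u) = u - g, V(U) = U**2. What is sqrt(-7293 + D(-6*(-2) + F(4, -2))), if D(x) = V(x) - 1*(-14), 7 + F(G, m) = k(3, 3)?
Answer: 3*I*sqrt(806) ≈ 85.17*I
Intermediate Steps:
F(G, m) = -7 (F(G, m) = -7 + (3 - 1*3) = -7 + (3 - 3) = -7 + 0 = -7)
D(x) = 14 + x**2 (D(x) = x**2 - 1*(-14) = x**2 + 14 = 14 + x**2)
sqrt(-7293 + D(-6*(-2) + F(4, -2))) = sqrt(-7293 + (14 + (-6*(-2) - 7)**2)) = sqrt(-7293 + (14 + (12 - 7)**2)) = sqrt(-7293 + (14 + 5**2)) = sqrt(-7293 + (14 + 25)) = sqrt(-7293 + 39) = sqrt(-7254) = 3*I*sqrt(806)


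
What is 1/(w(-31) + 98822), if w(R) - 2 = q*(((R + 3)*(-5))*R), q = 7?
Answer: 1/68444 ≈ 1.4610e-5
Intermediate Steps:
w(R) = 2 + 7*R*(-15 - 5*R) (w(R) = 2 + 7*(((R + 3)*(-5))*R) = 2 + 7*(((3 + R)*(-5))*R) = 2 + 7*((-15 - 5*R)*R) = 2 + 7*(R*(-15 - 5*R)) = 2 + 7*R*(-15 - 5*R))
1/(w(-31) + 98822) = 1/((2 - 105*(-31) - 35*(-31)²) + 98822) = 1/((2 + 3255 - 35*961) + 98822) = 1/((2 + 3255 - 33635) + 98822) = 1/(-30378 + 98822) = 1/68444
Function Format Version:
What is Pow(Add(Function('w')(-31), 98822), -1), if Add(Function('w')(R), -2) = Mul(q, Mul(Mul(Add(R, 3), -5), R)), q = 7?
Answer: Rational(1, 68444) ≈ 1.4610e-5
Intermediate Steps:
Function('w')(R) = Add(2, Mul(7, R, Add(-15, Mul(-5, R)))) (Function('w')(R) = Add(2, Mul(7, Mul(Mul(Add(R, 3), -5), R))) = Add(2, Mul(7, Mul(Mul(Add(3, R), -5), R))) = Add(2, Mul(7, Mul(Add(-15, Mul(-5, R)), R))) = Add(2, Mul(7, Mul(R, Add(-15, Mul(-5, R))))) = Add(2, Mul(7, R, Add(-15, Mul(-5, R)))))
Pow(Add(Function('w')(-31), 98822), -1) = Pow(Add(Add(2, Mul(-105, -31), Mul(-35, Pow(-31, 2))), 98822), -1) = Pow(Add(Add(2, 3255, Mul(-35, 961)), 98822), -1) = Pow(Add(Add(2, 3255, -33635), 98822), -1) = Pow(Add(-30378, 98822), -1) = Pow(68444, -1) = Rational(1, 68444)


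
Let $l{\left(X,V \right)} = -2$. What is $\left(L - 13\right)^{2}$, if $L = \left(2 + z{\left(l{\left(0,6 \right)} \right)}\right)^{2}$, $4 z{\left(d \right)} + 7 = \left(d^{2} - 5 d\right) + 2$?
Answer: $\frac{6561}{256} \approx 25.629$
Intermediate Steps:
$z{\left(d \right)} = - \frac{5}{4} - \frac{5 d}{4} + \frac{d^{2}}{4}$ ($z{\left(d \right)} = - \frac{7}{4} + \frac{\left(d^{2} - 5 d\right) + 2}{4} = - \frac{7}{4} + \frac{2 + d^{2} - 5 d}{4} = - \frac{7}{4} + \left(\frac{1}{2} - \frac{5 d}{4} + \frac{d^{2}}{4}\right) = - \frac{5}{4} - \frac{5 d}{4} + \frac{d^{2}}{4}$)
$L = \frac{289}{16}$ ($L = \left(2 - \left(- \frac{5}{4} - 1\right)\right)^{2} = \left(2 + \left(- \frac{5}{4} + \frac{5}{2} + \frac{1}{4} \cdot 4\right)\right)^{2} = \left(2 + \left(- \frac{5}{4} + \frac{5}{2} + 1\right)\right)^{2} = \left(2 + \frac{9}{4}\right)^{2} = \left(\frac{17}{4}\right)^{2} = \frac{289}{16} \approx 18.063$)
$\left(L - 13\right)^{2} = \left(\frac{289}{16} - 13\right)^{2} = \left(\frac{81}{16}\right)^{2} = \frac{6561}{256}$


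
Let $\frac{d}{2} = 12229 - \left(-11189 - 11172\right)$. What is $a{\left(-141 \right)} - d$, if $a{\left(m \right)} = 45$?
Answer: $-69135$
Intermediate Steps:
$d = 69180$ ($d = 2 \left(12229 - \left(-11189 - 11172\right)\right) = 2 \left(12229 - -22361\right) = 2 \left(12229 + 22361\right) = 2 \cdot 34590 = 69180$)
$a{\left(-141 \right)} - d = 45 - 69180 = -69135$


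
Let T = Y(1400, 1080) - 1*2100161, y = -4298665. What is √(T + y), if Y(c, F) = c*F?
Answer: I*√4886826 ≈ 2210.6*I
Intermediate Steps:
Y(c, F) = F*c
T = -588161 (T = 1080*1400 - 1*2100161 = 1512000 - 2100161 = -588161)
√(T + y) = √(-588161 - 4298665) = √(-4886826) = I*√4886826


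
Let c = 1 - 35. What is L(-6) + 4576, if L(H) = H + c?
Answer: 4536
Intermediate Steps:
c = -34
L(H) = -34 + H (L(H) = H - 34 = -34 + H)
L(-6) + 4576 = (-34 - 6) + 4576 = -40 + 4576 = 4536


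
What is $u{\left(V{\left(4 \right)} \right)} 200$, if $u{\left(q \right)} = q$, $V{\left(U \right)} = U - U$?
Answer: $0$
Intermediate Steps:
$V{\left(U \right)} = 0$
$u{\left(V{\left(4 \right)} \right)} 200 = 0 \cdot 200 = 0$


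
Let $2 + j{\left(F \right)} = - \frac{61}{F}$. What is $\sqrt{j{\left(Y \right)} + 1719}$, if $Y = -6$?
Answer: $\frac{\sqrt{62178}}{6} \approx 41.559$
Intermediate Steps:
$j{\left(F \right)} = -2 - \frac{61}{F}$
$\sqrt{j{\left(Y \right)} + 1719} = \sqrt{\left(-2 - \frac{61}{-6}\right) + 1719} = \sqrt{\left(-2 - - \frac{61}{6}\right) + 1719} = \sqrt{\left(-2 + \frac{61}{6}\right) + 1719} = \sqrt{\frac{49}{6} + 1719} = \sqrt{\frac{10363}{6}} = \frac{\sqrt{62178}}{6}$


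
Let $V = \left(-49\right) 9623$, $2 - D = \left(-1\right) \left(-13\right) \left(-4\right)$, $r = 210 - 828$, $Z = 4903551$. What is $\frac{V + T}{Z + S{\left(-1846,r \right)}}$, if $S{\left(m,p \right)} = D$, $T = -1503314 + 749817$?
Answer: $- \frac{1225024}{4903605} \approx -0.24982$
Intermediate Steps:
$T = -753497$
$r = -618$
$D = 54$ ($D = 2 - \left(-1\right) \left(-13\right) \left(-4\right) = 2 - 13 \left(-4\right) = 2 - -52 = 2 + 52 = 54$)
$V = -471527$
$S{\left(m,p \right)} = 54$
$\frac{V + T}{Z + S{\left(-1846,r \right)}} = \frac{-471527 - 753497}{4903551 + 54} = - \frac{1225024}{4903605}$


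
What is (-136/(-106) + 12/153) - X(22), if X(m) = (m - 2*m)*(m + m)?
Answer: 2620184/2703 ≈ 969.36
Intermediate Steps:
X(m) = -2*m**2 (X(m) = (-m)*(2*m) = -2*m**2)
(-136/(-106) + 12/153) - X(22) = (-136/(-106) + 12/153) - (-2)*22**2 = (-136*(-1/106) + 12*(1/153)) - (-2)*484 = (68/53 + 4/51) - 1*(-968) = 3680/2703 + 968 = 2620184/2703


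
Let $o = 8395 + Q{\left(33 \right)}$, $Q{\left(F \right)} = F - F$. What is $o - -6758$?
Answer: $15153$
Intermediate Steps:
$Q{\left(F \right)} = 0$
$o = 8395$ ($o = 8395 + 0 = 8395$)
$o - -6758 = 8395 - -6758 = 8395 + 6758 = 15153$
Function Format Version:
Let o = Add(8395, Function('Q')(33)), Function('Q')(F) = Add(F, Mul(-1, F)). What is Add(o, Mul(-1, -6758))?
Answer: 15153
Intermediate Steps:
Function('Q')(F) = 0
o = 8395 (o = Add(8395, 0) = 8395)
Add(o, Mul(-1, -6758)) = Add(8395, Mul(-1, -6758)) = Add(8395, 6758) = 15153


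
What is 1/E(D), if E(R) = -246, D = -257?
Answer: -1/246 ≈ -0.0040650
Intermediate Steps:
1/E(D) = 1/(-246) = -1/246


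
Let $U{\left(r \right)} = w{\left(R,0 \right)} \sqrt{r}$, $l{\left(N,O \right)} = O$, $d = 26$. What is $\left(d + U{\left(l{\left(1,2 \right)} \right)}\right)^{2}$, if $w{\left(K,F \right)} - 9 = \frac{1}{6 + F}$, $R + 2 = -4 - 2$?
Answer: $\frac{15193}{18} + \frac{1430 \sqrt{2}}{3} \approx 1518.2$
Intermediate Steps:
$R = -8$ ($R = -2 - 6 = -8$)
$w{\left(K,F \right)} = 9 + \frac{1}{6 + F}$
$U{\left(r \right)} = \frac{55 \sqrt{r}}{6}$ ($U{\left(r \right)} = \frac{55 + 9 \cdot 0}{6 + 0} \sqrt{r} = \frac{55 + 0}{6} \sqrt{r} = \frac{1}{6} \cdot 55 \sqrt{r} = \frac{55 \sqrt{r}}{6}$)
$\left(d + U{\left(l{\left(1,2 \right)} \right)}\right)^{2} = \left(26 + \frac{55 \sqrt{2}}{6}\right)^{2}$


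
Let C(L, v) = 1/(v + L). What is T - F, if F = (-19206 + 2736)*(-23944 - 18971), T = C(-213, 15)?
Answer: -139948389901/198 ≈ -7.0681e+8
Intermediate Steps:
C(L, v) = 1/(L + v)
T = -1/198 (T = 1/(-213 + 15) = 1/(-198) = -1/198 ≈ -0.0050505)
F = 706810050 (F = -16470*(-42915) = 706810050)
T - F = -1/198 - 1*706810050 = -1/198 - 706810050 = -139948389901/198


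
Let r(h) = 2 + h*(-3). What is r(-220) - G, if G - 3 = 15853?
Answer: -15194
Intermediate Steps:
r(h) = 2 - 3*h
G = 15856 (G = 3 + 15853 = 15856)
r(-220) - G = (2 - 3*(-220)) - 1*15856 = (2 + 660) - 15856 = 662 - 15856 = -15194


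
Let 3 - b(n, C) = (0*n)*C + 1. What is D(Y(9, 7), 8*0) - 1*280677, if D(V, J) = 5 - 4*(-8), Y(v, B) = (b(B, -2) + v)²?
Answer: -280640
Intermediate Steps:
b(n, C) = 2 (b(n, C) = 3 - ((0*n)*C + 1) = 3 - (0*C + 1) = 3 - (0 + 1) = 3 - 1*1 = 3 - 1 = 2)
Y(v, B) = (2 + v)²
D(V, J) = 37 (D(V, J) = 5 + 32 = 37)
D(Y(9, 7), 8*0) - 1*280677 = 37 - 1*280677 = 37 - 280677 = -280640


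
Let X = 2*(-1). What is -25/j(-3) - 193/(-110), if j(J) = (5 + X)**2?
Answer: -1013/990 ≈ -1.0232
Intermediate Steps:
X = -2
j(J) = 9 (j(J) = (5 - 2)**2 = 3**2 = 9)
-25/j(-3) - 193/(-110) = -25/9 - 193/(-110) = -25*1/9 - 193*(-1/110) = -25/9 + 193/110 = -1013/990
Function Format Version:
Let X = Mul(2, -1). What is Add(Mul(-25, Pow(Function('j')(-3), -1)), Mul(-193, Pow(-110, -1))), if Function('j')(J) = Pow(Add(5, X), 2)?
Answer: Rational(-1013, 990) ≈ -1.0232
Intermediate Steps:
X = -2
Function('j')(J) = 9 (Function('j')(J) = Pow(Add(5, -2), 2) = Pow(3, 2) = 9)
Add(Mul(-25, Pow(Function('j')(-3), -1)), Mul(-193, Pow(-110, -1))) = Add(Mul(-25, Pow(9, -1)), Mul(-193, Pow(-110, -1))) = Add(Mul(-25, Rational(1, 9)), Mul(-193, Rational(-1, 110))) = Add(Rational(-25, 9), Rational(193, 110)) = Rational(-1013, 990)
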